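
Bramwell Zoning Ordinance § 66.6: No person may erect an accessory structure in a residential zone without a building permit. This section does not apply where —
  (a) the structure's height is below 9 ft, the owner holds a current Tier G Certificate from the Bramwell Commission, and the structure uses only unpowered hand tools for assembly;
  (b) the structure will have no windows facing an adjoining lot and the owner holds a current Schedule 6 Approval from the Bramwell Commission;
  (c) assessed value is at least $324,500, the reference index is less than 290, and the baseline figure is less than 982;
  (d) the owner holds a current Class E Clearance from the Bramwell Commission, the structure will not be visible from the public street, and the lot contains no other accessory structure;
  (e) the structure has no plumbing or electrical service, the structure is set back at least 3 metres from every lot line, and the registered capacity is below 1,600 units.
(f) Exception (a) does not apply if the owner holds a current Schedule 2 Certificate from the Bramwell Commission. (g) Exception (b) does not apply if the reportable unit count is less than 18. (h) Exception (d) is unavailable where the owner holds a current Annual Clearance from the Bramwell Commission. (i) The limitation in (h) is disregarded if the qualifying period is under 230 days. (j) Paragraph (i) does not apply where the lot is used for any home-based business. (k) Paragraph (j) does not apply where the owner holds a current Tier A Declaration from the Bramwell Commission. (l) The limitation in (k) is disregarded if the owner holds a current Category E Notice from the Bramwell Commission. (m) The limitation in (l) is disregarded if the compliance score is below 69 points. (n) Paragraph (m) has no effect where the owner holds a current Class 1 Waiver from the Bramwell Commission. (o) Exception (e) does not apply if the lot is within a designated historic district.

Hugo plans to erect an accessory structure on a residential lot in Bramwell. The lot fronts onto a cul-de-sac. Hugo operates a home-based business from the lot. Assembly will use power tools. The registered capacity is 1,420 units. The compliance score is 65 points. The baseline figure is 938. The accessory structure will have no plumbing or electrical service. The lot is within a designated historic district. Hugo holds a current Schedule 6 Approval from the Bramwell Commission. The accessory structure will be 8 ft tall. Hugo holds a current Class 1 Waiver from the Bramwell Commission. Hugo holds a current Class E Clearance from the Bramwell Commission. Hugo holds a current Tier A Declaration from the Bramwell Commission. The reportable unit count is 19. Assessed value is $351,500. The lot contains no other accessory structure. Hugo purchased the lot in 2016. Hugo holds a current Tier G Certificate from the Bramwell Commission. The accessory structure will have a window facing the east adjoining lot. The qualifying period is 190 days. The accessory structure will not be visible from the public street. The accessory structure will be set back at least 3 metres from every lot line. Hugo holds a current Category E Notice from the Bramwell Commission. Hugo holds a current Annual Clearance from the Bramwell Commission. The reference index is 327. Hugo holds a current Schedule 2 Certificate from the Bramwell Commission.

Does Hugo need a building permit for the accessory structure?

Exception (a) fails — assembly uses power tools.
Exception (b) does not apply: a window faces an adjoining lot.
Exception (c) fails — the reference index is 327, not less than 290.
Exception (d)'s conditions are all satisfied: a current Class E Clearance is held; the structure will not be visible from the street; the lot has no other accessory structure. Turning to paragraphs (h)–(n): (h) is engaged — a current Annual Clearance is held. (i) operates (the qualifying period is 190 days, under the 230 days limit), but is set aside by (j): (j) operates against (i): a home-based business operates on the lot. (k) would limit (j) — a current Tier A Declaration is held — but (l) sets (k) aside: (l) is triggered — a current Category E Notice is held. (m) is engaged (the compliance score is 65 points, below the 69 points limit), but is displaced by (n): (n) operates — a current Class 1 Waiver is held. So (d) is unavailable.
All of (e)'s requirements are met (there is no plumbing or electrical service; the setback is at least 3 m on every side; the registered capacity is 1,420 units, below the 1,600 units limit). But: (o) operates against (e): the lot is in a historic district. (e) is therefore removed.
No exception is made out. Hugo falls within the general rule.

Yes — Hugo must obtain a building permit.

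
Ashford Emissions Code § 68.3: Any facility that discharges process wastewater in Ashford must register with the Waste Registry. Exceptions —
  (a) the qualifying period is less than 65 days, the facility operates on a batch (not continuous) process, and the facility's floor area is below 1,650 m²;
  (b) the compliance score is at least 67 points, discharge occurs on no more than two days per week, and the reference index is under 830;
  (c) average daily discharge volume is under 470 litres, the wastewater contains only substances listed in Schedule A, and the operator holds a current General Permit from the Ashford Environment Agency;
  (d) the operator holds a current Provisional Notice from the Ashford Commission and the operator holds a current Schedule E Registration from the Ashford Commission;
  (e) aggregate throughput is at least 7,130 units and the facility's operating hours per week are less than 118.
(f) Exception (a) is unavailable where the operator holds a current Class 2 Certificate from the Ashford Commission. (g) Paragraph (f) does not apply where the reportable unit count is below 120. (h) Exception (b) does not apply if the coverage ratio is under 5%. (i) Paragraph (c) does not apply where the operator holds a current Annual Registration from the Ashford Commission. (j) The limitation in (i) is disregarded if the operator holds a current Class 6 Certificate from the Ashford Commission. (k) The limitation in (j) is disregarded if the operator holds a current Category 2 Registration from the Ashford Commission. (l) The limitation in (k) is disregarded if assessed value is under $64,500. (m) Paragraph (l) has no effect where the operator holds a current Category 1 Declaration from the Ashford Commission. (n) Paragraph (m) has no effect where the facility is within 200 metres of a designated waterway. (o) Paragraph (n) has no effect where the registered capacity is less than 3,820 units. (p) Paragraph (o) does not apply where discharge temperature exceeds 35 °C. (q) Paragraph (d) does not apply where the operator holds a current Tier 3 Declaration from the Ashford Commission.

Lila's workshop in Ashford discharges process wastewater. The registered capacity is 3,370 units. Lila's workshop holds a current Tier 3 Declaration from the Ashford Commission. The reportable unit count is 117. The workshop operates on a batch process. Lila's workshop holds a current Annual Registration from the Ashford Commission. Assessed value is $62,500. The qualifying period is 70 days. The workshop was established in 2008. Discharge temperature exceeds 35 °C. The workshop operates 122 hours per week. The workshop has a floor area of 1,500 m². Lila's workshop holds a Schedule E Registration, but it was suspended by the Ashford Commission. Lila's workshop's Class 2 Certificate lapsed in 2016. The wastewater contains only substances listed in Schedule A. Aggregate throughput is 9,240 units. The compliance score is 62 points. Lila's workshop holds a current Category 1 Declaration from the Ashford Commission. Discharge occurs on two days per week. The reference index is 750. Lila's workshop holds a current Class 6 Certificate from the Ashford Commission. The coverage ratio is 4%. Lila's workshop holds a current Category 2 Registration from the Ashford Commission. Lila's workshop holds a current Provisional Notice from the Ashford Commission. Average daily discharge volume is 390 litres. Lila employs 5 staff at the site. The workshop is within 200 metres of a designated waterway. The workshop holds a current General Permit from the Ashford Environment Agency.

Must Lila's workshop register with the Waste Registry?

No — exception (c) applies; Lila's workshop is not required to register with the Waste Registry.

Exception (a) requires that the qualifying period is less than 65 days; but the qualifying period is 70 days, not less than 65 days, so (a) is unavailable.
Exception (b) fails — the compliance score is 62 points, short of 67 points.
Exception (c)'s conditions are all satisfied: average daily discharge volume is 390 litres, under the 470 litres limit; the wastewater is Schedule-A-only; a current General Permit is held. Applying paragraphs (i)–(p): (i) would limit (c) — a current Annual Registration is held — but (j) sets (i) aside: (j) operates against (i): a current Class 6 Certificate is held. (k) is triggered (a current Category 2 Registration is held), but is overridden by (l): (l) applies — assessed value is $62,500, under the $64,500 limit. (m) is triggered (a current Category 1 Declaration is held), but is set aside by (n): (n) operates against (m): the workshop is within 200 m of a designated waterway. (o) operates (the registered capacity is 3,370 units, less than the 3,820 units limit), but yields to (p): (p) operates against (o): discharge temperature exceeds 35 °C. So (c) applies.
Exception (d) requires that the operator holds a current Schedule E Registration from the Ashford Commission; but the Schedule E Registration is not current, so (d) is unavailable.
Exception (e) does not apply: the facility's operating hours per week are 122, not less than 118.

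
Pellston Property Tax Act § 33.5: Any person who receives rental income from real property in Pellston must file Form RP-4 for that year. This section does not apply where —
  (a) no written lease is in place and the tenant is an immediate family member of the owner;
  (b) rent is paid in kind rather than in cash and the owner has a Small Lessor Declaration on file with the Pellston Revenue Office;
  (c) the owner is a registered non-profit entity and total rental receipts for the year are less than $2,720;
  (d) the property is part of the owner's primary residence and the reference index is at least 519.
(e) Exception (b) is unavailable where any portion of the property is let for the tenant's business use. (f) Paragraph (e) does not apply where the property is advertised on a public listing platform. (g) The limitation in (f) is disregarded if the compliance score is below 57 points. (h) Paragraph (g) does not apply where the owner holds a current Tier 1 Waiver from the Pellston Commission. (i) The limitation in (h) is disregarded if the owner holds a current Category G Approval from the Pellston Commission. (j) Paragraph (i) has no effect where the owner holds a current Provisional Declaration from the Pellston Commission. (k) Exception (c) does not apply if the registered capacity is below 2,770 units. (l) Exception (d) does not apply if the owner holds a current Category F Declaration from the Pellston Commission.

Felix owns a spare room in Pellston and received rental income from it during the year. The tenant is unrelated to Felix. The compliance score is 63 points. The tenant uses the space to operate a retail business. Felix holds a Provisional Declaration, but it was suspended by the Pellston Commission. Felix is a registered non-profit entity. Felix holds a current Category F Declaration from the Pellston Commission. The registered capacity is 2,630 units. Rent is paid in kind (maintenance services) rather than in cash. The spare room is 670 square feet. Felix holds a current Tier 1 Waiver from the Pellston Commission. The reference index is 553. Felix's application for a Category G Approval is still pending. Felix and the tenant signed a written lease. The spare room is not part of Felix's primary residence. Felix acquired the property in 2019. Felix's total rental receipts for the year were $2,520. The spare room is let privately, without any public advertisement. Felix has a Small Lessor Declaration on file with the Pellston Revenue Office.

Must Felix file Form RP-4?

Yes — Felix must file Form RP-4.

Exception (a) does not apply: a written lease is in place.
Exception (b) is satisfied on its face — rent is paid in kind; a Small Lessor Declaration is on file. Turning to paragraphs (e)–(j): (e) operates against (b): the space is let for business use. (f), which would lift (e), is inapplicable — the property is let privately without advertisement. So (b) is unavailable.
Exception (c) is satisfied on its face — Felix is a registered non-profit; total rental receipts for the year are $2,520, less than the $2,720 limit. But applying paragraph (k): (k) operates against (c): the registered capacity is 2,630 units, below the 2,770 units limit. (c) is therefore removed.
Exception (d) fails — the spare room is not part of the primary residence.
None of the exceptions is available; § 33.5 applies in full.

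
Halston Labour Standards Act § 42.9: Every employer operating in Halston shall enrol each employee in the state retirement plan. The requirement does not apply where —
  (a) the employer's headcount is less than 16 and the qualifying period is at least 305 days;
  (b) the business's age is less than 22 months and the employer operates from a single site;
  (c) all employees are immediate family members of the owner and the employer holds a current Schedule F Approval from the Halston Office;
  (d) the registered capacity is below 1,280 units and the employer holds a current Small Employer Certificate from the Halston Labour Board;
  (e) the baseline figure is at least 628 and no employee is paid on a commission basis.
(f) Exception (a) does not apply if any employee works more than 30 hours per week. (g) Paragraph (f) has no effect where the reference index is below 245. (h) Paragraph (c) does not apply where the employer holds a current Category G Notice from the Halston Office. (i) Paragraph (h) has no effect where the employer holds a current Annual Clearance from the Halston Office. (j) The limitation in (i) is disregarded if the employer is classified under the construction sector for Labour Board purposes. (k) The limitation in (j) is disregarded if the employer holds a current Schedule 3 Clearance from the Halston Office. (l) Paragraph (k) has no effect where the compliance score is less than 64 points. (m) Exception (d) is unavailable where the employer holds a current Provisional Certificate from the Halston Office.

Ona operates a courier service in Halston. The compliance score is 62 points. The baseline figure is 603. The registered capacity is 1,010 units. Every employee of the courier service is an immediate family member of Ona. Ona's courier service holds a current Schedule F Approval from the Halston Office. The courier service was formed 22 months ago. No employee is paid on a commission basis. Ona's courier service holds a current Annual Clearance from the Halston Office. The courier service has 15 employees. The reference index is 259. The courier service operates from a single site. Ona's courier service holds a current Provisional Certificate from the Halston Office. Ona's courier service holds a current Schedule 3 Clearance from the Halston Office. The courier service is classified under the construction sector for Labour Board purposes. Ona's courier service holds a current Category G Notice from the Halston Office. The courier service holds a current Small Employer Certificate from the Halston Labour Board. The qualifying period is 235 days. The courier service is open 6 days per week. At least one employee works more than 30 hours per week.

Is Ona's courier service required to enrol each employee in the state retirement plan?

Yes — Ona's courier service must enrol each employee in the state retirement plan.

Exception (a) does not apply: the qualifying period is 235 days, short of 305 days.
Exception (b) does not apply: the business's age is 22 months, not less than 22 months.
Exception (c): every employee is an immediate family member; a current Schedule F Approval is held — every condition holds. Turning to paragraphs (h)–(l): (h) is engaged — a current Category G Notice is held. (i) applies (a current Annual Clearance is held), but is itself disapplied by (j): (j) operates against (i): the courier service is classified under the construction sector. (k) is triggered (a current Schedule 3 Clearance is held), but is displaced by (l): (l) operates against (k): the compliance score is 62 points, less than the 64 points limit. (c) is therefore removed.
Exception (d): the registered capacity is 1,010 units, below the 1,280 units limit; a current Small Employer Certificate is held — every condition holds. But applying paragraph (m): (m) operates against (d): a current Provisional Certificate is held. Exception (d) does not apply.
Exception (e) fails — the baseline figure is 603, short of 628.
No exception is made out. Ona's courier service falls within the general rule.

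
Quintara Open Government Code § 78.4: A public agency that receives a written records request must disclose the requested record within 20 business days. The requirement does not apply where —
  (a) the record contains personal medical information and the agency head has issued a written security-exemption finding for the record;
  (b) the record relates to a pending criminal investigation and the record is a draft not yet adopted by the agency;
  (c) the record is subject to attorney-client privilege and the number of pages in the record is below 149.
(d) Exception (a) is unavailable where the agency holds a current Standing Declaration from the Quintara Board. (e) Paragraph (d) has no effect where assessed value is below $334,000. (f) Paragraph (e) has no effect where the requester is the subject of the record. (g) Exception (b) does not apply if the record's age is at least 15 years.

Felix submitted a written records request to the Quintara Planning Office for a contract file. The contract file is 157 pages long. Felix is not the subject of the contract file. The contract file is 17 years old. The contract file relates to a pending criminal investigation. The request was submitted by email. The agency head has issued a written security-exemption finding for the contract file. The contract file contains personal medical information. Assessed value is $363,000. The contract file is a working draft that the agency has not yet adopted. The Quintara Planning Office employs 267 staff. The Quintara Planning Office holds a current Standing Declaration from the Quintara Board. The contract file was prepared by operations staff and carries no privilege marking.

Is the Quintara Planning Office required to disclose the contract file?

All of (a)'s requirements are met (the contract file contains personal medical information; a written security-exemption finding has been issued). However, paragraphs (d)–(f) must be considered: (d) is triggered — a current Standing Declaration is held. (e) is not triggered (assessed value is $363,000, not below $334,000), so (d) stands. Exception (a) does not apply.
Exception (b) is satisfied on its face — the contract file relates to a pending investigation; the contract file is an unadopted draft. Turning to paragraph (g): (g) operates against (b): the record's age is 17 years, meeting the 15 years threshold. (b) is therefore removed.
Exception (c) does not apply: the contract file carries no privilege marking.
Every exception is unavailable, so the rule governs.

Yes — the Quintara Planning Office must disclose the contract file.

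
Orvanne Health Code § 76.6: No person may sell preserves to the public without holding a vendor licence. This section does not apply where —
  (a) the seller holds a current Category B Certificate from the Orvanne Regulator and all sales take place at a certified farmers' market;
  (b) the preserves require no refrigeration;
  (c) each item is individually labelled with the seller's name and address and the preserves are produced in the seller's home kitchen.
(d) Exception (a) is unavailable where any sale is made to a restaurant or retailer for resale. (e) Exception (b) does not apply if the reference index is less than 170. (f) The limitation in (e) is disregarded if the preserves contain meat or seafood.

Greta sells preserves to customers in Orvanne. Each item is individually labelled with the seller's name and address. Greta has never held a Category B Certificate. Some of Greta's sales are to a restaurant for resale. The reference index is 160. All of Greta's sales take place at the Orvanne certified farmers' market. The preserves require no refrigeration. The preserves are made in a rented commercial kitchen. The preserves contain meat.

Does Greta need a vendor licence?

No — exception (b) applies; Greta is not required to hold a vendor licence.

Exception (a) does not apply: there is no Category B Certificate in force.
Exception (b)'s conditions are all satisfied: the preserves are shelf-stable. Applying paragraphs (e)–(f): (e) applies (the reference index is 160, less than the 170 limit), but is displaced by (f): (f) operates against (e): the preserves contain meat. Exception (b) stands.
Exception (c) fails — the preserves are made in a commercial kitchen, not a home kitchen.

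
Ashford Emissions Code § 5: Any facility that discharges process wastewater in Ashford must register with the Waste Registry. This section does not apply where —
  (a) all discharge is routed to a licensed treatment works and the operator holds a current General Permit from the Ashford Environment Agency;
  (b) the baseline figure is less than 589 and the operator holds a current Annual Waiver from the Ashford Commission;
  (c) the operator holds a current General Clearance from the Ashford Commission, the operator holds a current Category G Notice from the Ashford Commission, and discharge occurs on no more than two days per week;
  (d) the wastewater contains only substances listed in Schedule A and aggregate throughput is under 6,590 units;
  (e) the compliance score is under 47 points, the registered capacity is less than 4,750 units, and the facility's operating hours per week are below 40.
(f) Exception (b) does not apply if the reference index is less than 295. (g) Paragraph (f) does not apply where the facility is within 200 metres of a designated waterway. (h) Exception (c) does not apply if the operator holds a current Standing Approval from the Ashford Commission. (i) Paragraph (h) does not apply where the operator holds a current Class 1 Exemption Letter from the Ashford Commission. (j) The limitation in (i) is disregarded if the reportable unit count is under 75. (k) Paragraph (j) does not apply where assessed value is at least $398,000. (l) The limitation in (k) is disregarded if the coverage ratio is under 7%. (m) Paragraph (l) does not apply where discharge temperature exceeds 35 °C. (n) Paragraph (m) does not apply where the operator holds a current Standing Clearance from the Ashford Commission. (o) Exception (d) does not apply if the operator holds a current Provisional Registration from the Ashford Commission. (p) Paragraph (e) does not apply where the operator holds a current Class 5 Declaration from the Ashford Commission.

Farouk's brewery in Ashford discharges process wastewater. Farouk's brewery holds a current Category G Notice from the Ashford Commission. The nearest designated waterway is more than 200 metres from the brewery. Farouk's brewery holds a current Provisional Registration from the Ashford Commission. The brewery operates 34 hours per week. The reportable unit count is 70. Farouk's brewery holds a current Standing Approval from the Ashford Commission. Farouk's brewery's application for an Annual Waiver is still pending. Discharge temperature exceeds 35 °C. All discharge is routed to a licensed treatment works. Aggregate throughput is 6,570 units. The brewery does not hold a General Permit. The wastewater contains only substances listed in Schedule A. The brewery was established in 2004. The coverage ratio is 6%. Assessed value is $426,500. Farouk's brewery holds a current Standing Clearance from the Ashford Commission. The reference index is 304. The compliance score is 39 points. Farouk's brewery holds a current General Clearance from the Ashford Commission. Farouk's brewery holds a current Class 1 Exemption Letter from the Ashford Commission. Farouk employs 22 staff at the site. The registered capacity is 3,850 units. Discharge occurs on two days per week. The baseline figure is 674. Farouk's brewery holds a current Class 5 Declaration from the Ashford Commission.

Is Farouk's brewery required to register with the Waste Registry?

Yes — Farouk's brewery must register with the Waste Registry.

Exception (a) requires that the operator holds a current General Permit from the Ashford Environment Agency; but no General Permit is held, so (a) is unavailable.
Exception (b) requires that the baseline figure is less than 589; but the baseline figure is 674, not less than 589, so (b) is unavailable.
Exception (c): a current General Clearance is held; a current Category G Notice is held; discharge occurs on no more than two days per week — every condition holds. But applying paragraphs (h)–(n): (h) operates against (c): a current Standing Approval is held. (i) operates (a current Class 1 Exemption Letter is held), but yields to (j): (j) operates against (i): the reportable unit count is 70, under the 75 limit. (k) applies (assessed value is $426,500, meeting the $398,000 threshold), but is set aside by (l): (l) is triggered — the coverage ratio is 6%, under the 7% limit. (m) would limit (l) — discharge temperature exceeds 35 °C — but (n) sets (m) aside: (n) operates — a current Standing Clearance is held. Exception (c) does not apply.
Exception (d) is satisfied on its face — the wastewater is Schedule-A-only; aggregate throughput is 6,570 units, under the 6,590 units limit. But: (o) operates against (d): a current Provisional Registration is held. Exception (d) does not apply.
All of (e)'s requirements are met (the compliance score is 39 points, under the 47 points limit; the registered capacity is 3,850 units, less than the 4,750 units limit; the facility's operating hours per week are 34, below the 40 limit). But: (p) operates against (e): a current Class 5 Declaration is held. (e) is therefore removed.
Every exception is unavailable, so the rule governs.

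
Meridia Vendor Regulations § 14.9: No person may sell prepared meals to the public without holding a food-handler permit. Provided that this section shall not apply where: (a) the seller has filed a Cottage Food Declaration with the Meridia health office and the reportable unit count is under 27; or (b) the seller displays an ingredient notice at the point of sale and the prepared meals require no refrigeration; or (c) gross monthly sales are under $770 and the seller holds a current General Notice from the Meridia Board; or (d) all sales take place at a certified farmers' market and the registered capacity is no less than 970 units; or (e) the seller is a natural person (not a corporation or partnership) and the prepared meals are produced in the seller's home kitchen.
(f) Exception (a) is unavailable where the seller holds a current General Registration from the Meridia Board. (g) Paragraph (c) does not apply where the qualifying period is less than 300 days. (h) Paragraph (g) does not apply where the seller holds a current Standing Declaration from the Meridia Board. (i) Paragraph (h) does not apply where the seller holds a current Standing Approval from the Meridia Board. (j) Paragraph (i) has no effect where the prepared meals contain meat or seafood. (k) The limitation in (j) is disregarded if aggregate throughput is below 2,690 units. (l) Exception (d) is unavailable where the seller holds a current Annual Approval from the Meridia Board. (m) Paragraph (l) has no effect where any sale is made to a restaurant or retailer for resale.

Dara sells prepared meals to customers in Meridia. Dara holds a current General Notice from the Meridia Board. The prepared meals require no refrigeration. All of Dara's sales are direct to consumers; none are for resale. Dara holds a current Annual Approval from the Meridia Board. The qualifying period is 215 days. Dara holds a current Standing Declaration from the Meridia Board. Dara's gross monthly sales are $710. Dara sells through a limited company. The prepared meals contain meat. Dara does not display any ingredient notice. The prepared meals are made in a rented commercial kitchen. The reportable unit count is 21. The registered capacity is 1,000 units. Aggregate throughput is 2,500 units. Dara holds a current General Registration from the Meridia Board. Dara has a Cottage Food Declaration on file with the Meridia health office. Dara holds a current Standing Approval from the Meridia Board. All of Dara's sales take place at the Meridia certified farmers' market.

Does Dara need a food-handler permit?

Yes — Dara must hold a food-handler permit.

Exception (a) is satisfied on its face — a Cottage Food Declaration is on file; the reportable unit count is 21, under the 27 limit. But applying paragraph (f): (f) operates against (a): a current General Registration is held. Exception (a) does not apply.
Exception (b) does not apply: no ingredient notice is displayed.
All of (c)'s requirements are met (gross monthly sales are $710, under the $770 limit; a current General Notice is held). However, paragraphs (g)–(k) must be considered: (g) operates against (c): the qualifying period is 215 days, less than the 300 days limit. (h) applies (a current Standing Declaration is held), but is set aside by (i): (i) operates against (h): a current Standing Approval is held. (j) applies (the prepared meals contain meat), but yields to (k): (k) operates against (j): aggregate throughput is 2,500 units, below the 2,690 units limit. Exception (c) does not apply.
Exception (d): all sales are at a certified farmers' market; the registered capacity is 1,000 units, meeting the 970 units threshold — every condition holds. But: (l) operates — a current Annual Approval is held. (m), which would lift (l), is not engaged — no sales are for resale. Exception (d) does not apply.
Exception (e) does not apply: the seller operates through a limited company.
No exception applies. The general rule governs.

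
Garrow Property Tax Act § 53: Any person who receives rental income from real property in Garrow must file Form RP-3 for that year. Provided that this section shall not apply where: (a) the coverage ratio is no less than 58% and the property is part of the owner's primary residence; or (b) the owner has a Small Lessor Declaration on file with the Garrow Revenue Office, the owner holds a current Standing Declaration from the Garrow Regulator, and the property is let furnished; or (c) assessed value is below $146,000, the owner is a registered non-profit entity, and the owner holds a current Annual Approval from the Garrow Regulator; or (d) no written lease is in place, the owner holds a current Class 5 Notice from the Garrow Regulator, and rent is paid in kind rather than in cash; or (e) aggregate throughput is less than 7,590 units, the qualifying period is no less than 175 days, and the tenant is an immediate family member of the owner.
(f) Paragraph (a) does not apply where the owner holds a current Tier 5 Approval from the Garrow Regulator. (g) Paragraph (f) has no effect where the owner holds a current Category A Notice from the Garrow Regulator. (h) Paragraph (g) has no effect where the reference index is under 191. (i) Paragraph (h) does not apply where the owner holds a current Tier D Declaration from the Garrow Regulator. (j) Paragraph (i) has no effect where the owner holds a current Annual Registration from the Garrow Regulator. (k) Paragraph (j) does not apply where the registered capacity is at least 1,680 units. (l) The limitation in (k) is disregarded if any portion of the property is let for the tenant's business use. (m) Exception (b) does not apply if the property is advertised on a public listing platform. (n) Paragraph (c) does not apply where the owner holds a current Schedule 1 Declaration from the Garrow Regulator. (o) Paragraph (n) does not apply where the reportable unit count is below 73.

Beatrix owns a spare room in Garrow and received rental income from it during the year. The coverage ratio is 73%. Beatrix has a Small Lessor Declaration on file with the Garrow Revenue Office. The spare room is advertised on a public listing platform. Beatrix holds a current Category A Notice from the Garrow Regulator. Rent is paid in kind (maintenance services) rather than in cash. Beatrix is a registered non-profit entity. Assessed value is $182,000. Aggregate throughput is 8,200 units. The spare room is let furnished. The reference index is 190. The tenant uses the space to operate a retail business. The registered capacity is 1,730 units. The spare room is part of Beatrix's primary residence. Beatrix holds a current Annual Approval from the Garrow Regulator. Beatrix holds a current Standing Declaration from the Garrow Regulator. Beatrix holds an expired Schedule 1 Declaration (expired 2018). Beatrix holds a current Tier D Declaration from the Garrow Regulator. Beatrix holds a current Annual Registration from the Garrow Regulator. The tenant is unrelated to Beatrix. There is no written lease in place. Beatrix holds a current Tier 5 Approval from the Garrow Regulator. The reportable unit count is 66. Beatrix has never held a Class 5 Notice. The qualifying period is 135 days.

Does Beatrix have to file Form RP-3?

Yes — Beatrix must file Form RP-3.

Exception (a) is satisfied on its face — the coverage ratio is 73%, meeting the 58% threshold; the spare room is part of the primary residence. Turning to paragraphs (f)–(l): (f) operates against (a): a current Tier 5 Approval is held. (g) would limit (f) — a current Category A Notice is held — but (h) sets (g) aside: (h) operates against (g): the reference index is 190, under the 191 limit. (i) would limit (h) — a current Tier D Declaration is held — but (j) sets (i) aside: (j) applies — a current Annual Registration is held. (k) would limit (j) — the registered capacity is 1,730 units, meeting the 1,680 units threshold — but (l) sets (k) aside: (l) operates against (k): the space is let for business use. (a) is therefore removed.
Exception (b)'s conditions are all satisfied: a Small Lessor Declaration is on file; a current Standing Declaration is held; the property is let furnished. But: (m) applies — the property is publicly advertised. (b) is therefore removed.
Exception (c) does not apply: assessed value is $182,000, not below $146,000.
Exception (d) fails — there is no Class 5 Notice in force.
Exception (e) requires that aggregate throughput is less than 7,590 units; but aggregate throughput is 8,200 units, not less than 7,590 units, so (e) is unavailable.
None of the exceptions is available; § 53 applies in full.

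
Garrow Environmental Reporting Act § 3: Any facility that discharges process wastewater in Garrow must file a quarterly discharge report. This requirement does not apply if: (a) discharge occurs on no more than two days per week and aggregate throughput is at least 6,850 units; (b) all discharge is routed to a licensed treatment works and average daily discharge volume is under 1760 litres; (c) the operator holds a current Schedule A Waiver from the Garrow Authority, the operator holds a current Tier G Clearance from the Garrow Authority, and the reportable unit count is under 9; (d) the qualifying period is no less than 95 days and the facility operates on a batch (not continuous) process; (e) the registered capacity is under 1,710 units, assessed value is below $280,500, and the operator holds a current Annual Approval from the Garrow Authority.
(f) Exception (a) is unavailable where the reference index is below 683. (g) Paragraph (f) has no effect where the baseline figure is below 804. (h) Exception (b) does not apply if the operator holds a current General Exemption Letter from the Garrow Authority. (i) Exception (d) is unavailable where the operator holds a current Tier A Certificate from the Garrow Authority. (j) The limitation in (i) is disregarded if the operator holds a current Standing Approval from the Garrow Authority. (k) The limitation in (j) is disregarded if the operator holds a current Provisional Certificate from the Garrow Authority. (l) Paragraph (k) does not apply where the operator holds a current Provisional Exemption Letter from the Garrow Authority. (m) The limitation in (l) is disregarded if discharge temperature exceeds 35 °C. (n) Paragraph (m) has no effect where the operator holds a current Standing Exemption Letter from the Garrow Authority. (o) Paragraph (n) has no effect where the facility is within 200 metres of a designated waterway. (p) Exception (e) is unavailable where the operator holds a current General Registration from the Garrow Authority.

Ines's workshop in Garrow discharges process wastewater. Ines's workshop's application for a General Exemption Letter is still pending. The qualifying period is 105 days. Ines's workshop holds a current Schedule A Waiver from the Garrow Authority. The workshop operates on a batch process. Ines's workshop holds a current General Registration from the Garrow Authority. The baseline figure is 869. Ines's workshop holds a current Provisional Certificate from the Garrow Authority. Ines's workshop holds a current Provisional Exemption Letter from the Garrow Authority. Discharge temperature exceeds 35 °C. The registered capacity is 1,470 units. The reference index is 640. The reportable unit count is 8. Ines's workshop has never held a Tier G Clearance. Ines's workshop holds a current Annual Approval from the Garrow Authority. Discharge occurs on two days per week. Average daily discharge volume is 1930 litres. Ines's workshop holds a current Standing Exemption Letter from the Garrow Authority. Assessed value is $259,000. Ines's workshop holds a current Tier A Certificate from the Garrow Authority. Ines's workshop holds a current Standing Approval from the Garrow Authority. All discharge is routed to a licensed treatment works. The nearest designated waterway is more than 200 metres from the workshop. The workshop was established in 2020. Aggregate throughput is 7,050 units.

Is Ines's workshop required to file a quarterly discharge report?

Exception (a) is satisfied on its face — discharge occurs on no more than two days per week; aggregate throughput is 7,050 units, meeting the 6,850 units threshold. But: (f) operates against (a): the reference index is 640, below the 683 limit. (g) is inapplicable (the baseline figure is 869, not below 804), so (f) stands. So (a) is unavailable.
Exception (b) fails — average daily discharge volume is 1930 litres, not under 1760 litres.
Exception (c) requires that the operator holds a current Tier G Clearance from the Garrow Authority; but there is no Tier G Clearance in force, so (c) is unavailable.
Exception (d) is satisfied on its face — the qualifying period is 105 days, meeting the 95 days threshold; the facility operates on a batch process. Considering the limiting provisions: (i) operates (a current Tier A Certificate is held), but is itself disapplied by (j): (j) operates against (i): a current Standing Approval is held. (k) would limit (j) — a current Provisional Certificate is held — but (l) sets (k) aside: (l) applies — a current Provisional Exemption Letter is held. (m) is engaged (discharge temperature exceeds 35 °C), but is set aside by (n): (n) operates against (m): a current Standing Exemption Letter is held. (o) does not operate here (the workshop is more than 200 m from any designated waterway), so (n) stands. Exception (d) stands.
Exception (e): the registered capacity is 1,470 units, under the 1,710 units limit; assessed value is $259,000, below the $280,500 limit; a current Annual Approval is held — every condition holds. But applying paragraph (p): (p) is engaged — a current General Registration is held. So (e) is unavailable.

No — exception (d) applies; Ines's workshop is not required to file a quarterly discharge report.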